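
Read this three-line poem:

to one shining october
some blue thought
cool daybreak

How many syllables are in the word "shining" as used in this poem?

2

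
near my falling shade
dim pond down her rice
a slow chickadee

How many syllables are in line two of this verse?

Line two: dim (1), pond (1), down (1), her (1), rice (1) → 5

5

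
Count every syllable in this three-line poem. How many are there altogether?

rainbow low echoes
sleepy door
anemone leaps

Line 1: rainbow (2), low (1), echoes (2) → 5
Line 2: sleepy (2), door (1) → 3
Line 3: anemone (4), leaps (1) → 5
Total: 5 + 3 + 5 = 13

13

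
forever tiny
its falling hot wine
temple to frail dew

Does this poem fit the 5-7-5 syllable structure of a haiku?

No

Line 1: forever(3) + tiny(2) = 5 ✓
Line 2: its(1) + falling(2) + hot(1) + wine(1) = 5 (expected 7)
Line 3: temple(2) + to(1) + frail(1) + dew(1) = 5 ✓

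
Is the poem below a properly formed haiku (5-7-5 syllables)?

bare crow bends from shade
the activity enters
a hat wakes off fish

Yes

Line 1: bare(1) + crow(1) + bends(1) + from(1) + shade(1) = 5 ✓
Line 2: the(1) + activity(4) + enters(2) = 7 ✓
Line 3: a(1) + hat(1) + wakes(1) + off(1) + fish(1) = 5 ✓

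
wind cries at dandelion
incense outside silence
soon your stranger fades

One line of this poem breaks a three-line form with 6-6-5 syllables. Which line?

Line 1: "wind cries at dandelion": 1+1+1+4 = 7 (expected 6)
Line 2: "incense outside silence": 2+2+2 = 6 ✓
Line 3: "soon your stranger fades": 1+1+2+1 = 5 ✓

Line 1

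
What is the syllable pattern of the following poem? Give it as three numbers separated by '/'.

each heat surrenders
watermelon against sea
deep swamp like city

Line 1: each (1), heat (1), surrenders (3) → 5
Line 2: watermelon (4), against (2), sea (1) → 7
Line 3: deep (1), swamp (1), like (1), city (2) → 5

5/7/5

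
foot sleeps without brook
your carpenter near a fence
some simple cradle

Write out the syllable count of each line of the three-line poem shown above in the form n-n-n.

5-7-5

Line 1: foot(1) + sleeps(1) + without(2) + brook(1) = 5
Line 2: your(1) + carpenter(3) + near(1) + a(1) + fence(1) = 7
Line 3: some(1) + simple(2) + cradle(2) = 5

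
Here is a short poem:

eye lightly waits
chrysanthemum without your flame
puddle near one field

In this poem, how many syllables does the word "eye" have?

1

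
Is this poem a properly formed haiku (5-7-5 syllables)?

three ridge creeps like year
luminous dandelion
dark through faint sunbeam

Yes

Line 1: three(1) + ridge(1) + creeps(1) + like(1) + year(1) = 5 ✓
Line 2: luminous(3) + dandelion(4) = 7 ✓
Line 3: dark(1) + through(1) + faint(1) + sunbeam(2) = 5 ✓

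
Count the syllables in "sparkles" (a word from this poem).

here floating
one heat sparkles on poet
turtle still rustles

2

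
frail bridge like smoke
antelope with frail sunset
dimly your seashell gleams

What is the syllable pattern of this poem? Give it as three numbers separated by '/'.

4/7/6

Line 1: frail(1) + bridge(1) + like(1) + smoke(1) = 4
Line 2: antelope(3) + with(1) + frail(1) + sunset(2) = 7
Line 3: dimly(2) + your(1) + seashell(2) + gleams(1) = 6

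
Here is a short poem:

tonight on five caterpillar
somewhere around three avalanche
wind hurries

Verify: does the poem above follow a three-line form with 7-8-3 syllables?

No

Line 1: tonight(2) + on(1) + five(1) + caterpillar(4) = 8 (expected 7)
Line 2: somewhere(2) + around(2) + three(1) + avalanche(3) = 8 ✓
Line 3: wind(1) + hurries(2) = 3 ✓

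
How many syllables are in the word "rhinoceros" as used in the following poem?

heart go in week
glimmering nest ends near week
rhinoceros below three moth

4

"rhinoceros" has 4 syllables.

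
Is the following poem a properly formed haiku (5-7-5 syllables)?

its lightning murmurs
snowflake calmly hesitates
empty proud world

Line 1: its(1) + lightning(2) + murmurs(2) = 5 ✓
Line 2: snowflake(2) + calmly(2) + hesitates(3) = 7 ✓
Line 3: empty(2) + proud(1) + world(1) = 4 (expected 5)

No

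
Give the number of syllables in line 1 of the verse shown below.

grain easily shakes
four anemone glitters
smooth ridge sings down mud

5

Line 1: grain(1) + easily(3) + shakes(1) = 5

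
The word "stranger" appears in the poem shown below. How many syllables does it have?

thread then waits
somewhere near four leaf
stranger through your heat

2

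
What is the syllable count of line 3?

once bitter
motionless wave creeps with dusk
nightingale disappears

Line 3: nightingale(3) + disappears(3) = 6

6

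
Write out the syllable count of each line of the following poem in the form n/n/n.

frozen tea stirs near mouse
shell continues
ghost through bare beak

6/4/4

Line 1: frozen(2) + tea(1) + stirs(1) + near(1) + mouse(1) = 6
Line 2: shell(1) + continues(3) = 4
Line 3: ghost(1) + through(1) + bare(1) + beak(1) = 4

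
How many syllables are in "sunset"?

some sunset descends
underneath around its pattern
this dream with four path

2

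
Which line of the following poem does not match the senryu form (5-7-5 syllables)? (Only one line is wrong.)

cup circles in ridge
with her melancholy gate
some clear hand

Line 1: "cup circles in ridge": 1+2+1+1 = 5 ✓
Line 2: "with her melancholy gate": 1+1+4+1 = 7 ✓
Line 3: "some clear hand": 1+1+1 = 3 (expected 5)

The third line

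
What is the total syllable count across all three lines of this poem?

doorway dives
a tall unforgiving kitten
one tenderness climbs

Line 1: doorway (2), dives (1) → 3
Line 2: a (1), tall (1), unforgiving (4), kitten (2) → 8
Line 3: one (1), tenderness (3), climbs (1) → 5
Total: 3 + 8 + 5 = 16

16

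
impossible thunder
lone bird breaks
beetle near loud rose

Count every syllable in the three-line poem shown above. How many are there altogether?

Line 1: "impossible thunder": 4+2 = 6
Line 2: "lone bird breaks": 1+1+1 = 3
Line 3: "beetle near loud rose": 2+1+1+1 = 5
Total: 6 + 3 + 5 = 14

14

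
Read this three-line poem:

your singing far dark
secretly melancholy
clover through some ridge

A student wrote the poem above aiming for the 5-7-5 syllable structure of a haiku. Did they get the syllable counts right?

Line 1: your (1), singing (2), far (1), dark (1) → 5 ✓
Line 2: secretly (3), melancholy (4) → 7 ✓
Line 3: clover (2), through (1), some (1), ridge (1) → 5 ✓

Yes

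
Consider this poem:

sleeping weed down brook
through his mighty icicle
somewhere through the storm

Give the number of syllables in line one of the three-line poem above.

Line one: sleeping (2), weed (1), down (1), brook (1) → 5

5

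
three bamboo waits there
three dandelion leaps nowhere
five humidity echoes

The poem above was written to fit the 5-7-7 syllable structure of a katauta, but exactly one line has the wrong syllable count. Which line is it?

Line 2

Line 1: three (1), bamboo (2), waits (1), there (1) → 5 ✓
Line 2: three (1), dandelion (4), leaps (1), nowhere (2) → 8 (expected 7)
Line 3: five (1), humidity (4), echoes (2) → 7 ✓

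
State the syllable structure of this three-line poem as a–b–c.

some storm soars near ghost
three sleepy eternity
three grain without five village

Line 1: some(1) + storm(1) + soars(1) + near(1) + ghost(1) = 5
Line 2: three(1) + sleepy(2) + eternity(4) = 7
Line 3: three(1) + grain(1) + without(2) + five(1) + village(2) = 7

5–7–7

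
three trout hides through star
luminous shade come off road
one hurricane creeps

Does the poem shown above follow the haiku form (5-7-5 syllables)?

Yes

Line 1: "three trout hides through star": 1+1+1+1+1 = 5 ✓
Line 2: "luminous shade come off road": 3+1+1+1+1 = 7 ✓
Line 3: "one hurricane creeps": 1+3+1 = 5 ✓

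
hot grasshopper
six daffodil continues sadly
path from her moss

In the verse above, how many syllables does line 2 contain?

9

Line 2: six (1), daffodil (3), continues (3), sadly (2) → 9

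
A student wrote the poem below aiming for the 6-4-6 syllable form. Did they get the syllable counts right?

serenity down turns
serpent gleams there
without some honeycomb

Line 1: serenity(4) + down(1) + turns(1) = 6 ✓
Line 2: serpent(2) + gleams(1) + there(1) = 4 ✓
Line 3: without(2) + some(1) + honeycomb(3) = 6 ✓

Yes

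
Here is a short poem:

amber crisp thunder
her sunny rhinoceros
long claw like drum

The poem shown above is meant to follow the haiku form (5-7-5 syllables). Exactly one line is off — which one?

Line 1: amber (2), crisp (1), thunder (2) → 5 ✓
Line 2: her (1), sunny (2), rhinoceros (4) → 7 ✓
Line 3: long (1), claw (1), like (1), drum (1) → 4 (expected 5)

The third line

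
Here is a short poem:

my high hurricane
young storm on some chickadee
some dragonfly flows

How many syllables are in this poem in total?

17

Line 1: my (1), high (1), hurricane (3) → 5
Line 2: young (1), storm (1), on (1), some (1), chickadee (3) → 7
Line 3: some (1), dragonfly (3), flows (1) → 5
Total: 5 + 7 + 5 = 17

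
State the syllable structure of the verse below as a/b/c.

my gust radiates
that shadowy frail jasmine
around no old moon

5/7/5

Line 1: my(1) + gust(1) + radiates(3) = 5
Line 2: that(1) + shadowy(3) + frail(1) + jasmine(2) = 7
Line 3: around(2) + no(1) + old(1) + moon(1) = 5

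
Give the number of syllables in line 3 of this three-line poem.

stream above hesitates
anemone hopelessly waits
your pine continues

Line 3: your(1) + pine(1) + continues(3) = 5

5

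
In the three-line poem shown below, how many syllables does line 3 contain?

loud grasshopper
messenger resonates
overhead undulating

7

Line 3: overhead(3) + undulating(4) = 7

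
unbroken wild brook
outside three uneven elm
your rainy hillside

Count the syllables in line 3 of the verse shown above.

5

Line 3: "your rainy hillside": 1+2+2 = 5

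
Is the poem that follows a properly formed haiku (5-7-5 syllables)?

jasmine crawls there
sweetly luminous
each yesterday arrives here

Line 1: "jasmine crawls there": 2+1+1 = 4 (expected 5)
Line 2: "sweetly luminous": 2+3 = 5 (expected 7)
Line 3: "each yesterday arrives here": 1+3+2+1 = 7 (expected 5)

No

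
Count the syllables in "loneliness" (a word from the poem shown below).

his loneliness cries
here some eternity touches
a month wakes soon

3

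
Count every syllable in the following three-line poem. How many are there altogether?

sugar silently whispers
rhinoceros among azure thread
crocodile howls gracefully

Line 1: "sugar silently whispers": 2+3+2 = 7
Line 2: "rhinoceros among azure thread": 4+2+2+1 = 9
Line 3: "crocodile howls gracefully": 3+1+3 = 7
Total: 7 + 9 + 7 = 23

23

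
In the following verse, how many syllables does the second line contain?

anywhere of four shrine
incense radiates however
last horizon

The second line: incense (2), radiates (3), however (3) → 8

8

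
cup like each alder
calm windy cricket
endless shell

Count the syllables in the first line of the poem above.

The first line: "cup like each alder": 1+1+1+2 = 5

5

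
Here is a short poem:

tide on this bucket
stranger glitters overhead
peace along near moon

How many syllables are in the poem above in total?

Line 1: "tide on this bucket": 1+1+1+2 = 5
Line 2: "stranger glitters overhead": 2+2+3 = 7
Line 3: "peace along near moon": 1+2+1+1 = 5
Total: 5 + 7 + 5 = 17

17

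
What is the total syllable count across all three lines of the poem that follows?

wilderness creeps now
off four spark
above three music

13

Line 1: wilderness (3), creeps (1), now (1) → 5
Line 2: off (1), four (1), spark (1) → 3
Line 3: above (2), three (1), music (2) → 5
Total: 5 + 3 + 5 = 13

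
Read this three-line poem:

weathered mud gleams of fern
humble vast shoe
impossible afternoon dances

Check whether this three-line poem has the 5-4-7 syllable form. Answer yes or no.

No

Line 1: "weathered mud gleams of fern": 2+1+1+1+1 = 6 (expected 5)
Line 2: "humble vast shoe": 2+1+1 = 4 ✓
Line 3: "impossible afternoon dances": 4+3+2 = 9 (expected 7)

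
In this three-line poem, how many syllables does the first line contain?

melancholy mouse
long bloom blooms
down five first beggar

The first line: melancholy(4) + mouse(1) = 5

5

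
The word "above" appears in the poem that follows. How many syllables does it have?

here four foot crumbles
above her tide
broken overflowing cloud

2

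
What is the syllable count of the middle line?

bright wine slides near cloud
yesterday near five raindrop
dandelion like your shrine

The middle line: "yesterday near five raindrop": 3+1+1+2 = 7

7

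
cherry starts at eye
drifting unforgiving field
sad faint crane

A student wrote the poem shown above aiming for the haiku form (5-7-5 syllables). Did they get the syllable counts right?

Line 1: "cherry starts at eye": 2+1+1+1 = 5 ✓
Line 2: "drifting unforgiving field": 2+4+1 = 7 ✓
Line 3: "sad faint crane": 1+1+1 = 3 (expected 5)

No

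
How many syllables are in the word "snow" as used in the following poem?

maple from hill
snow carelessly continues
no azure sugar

"snow" has 1 syllable.

1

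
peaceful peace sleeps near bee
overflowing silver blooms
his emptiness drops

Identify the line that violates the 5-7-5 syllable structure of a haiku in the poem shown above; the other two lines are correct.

The first line

Line 1: peaceful (2), peace (1), sleeps (1), near (1), bee (1) → 6 (expected 5)
Line 2: overflowing (4), silver (2), blooms (1) → 7 ✓
Line 3: his (1), emptiness (3), drops (1) → 5 ✓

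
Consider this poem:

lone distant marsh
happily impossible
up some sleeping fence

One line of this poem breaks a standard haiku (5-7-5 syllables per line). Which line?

Line 1

Line 1: lone(1) + distant(2) + marsh(1) = 4 (expected 5)
Line 2: happily(3) + impossible(4) = 7 ✓
Line 3: up(1) + some(1) + sleeping(2) + fence(1) = 5 ✓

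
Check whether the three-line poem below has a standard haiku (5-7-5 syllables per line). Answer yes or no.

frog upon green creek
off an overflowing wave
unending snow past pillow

No

Line 1: "frog upon green creek": 1+2+1+1 = 5 ✓
Line 2: "off an overflowing wave": 1+1+4+1 = 7 ✓
Line 3: "unending snow past pillow": 3+1+1+2 = 7 (expected 5)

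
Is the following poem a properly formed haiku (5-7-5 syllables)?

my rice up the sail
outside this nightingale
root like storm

No

Line 1: my(1) + rice(1) + up(1) + the(1) + sail(1) = 5 ✓
Line 2: outside(2) + this(1) + nightingale(3) = 6 (expected 7)
Line 3: root(1) + like(1) + storm(1) = 3 (expected 5)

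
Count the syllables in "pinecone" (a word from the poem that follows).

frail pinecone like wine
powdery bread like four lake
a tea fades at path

2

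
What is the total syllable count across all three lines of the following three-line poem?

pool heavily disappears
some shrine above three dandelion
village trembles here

21

Line 1: pool(1) + heavily(3) + disappears(3) = 7
Line 2: some(1) + shrine(1) + above(2) + three(1) + dandelion(4) = 9
Line 3: village(2) + trembles(2) + here(1) = 5
Total: 7 + 9 + 5 = 21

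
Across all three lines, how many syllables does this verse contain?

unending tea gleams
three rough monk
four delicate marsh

13

Line 1: unending(3) + tea(1) + gleams(1) = 5
Line 2: three(1) + rough(1) + monk(1) = 3
Line 3: four(1) + delicate(3) + marsh(1) = 5
Total: 5 + 3 + 5 = 13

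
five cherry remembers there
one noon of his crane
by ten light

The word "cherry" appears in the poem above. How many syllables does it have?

2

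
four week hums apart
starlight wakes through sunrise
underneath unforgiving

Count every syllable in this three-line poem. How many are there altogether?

18

Line 1: four(1) + week(1) + hums(1) + apart(2) = 5
Line 2: starlight(2) + wakes(1) + through(1) + sunrise(2) = 6
Line 3: underneath(3) + unforgiving(4) = 7
Total: 5 + 6 + 7 = 18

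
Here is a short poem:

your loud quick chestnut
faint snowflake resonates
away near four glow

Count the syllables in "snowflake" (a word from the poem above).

"snowflake" has 2 syllables.

2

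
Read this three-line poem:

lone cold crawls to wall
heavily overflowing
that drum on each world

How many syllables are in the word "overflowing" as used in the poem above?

"overflowing" has 4 syllables.

4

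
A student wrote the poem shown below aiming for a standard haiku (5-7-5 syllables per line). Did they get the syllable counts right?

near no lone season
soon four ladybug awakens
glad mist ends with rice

Line 1: near (1), no (1), lone (1), season (2) → 5 ✓
Line 2: soon (1), four (1), ladybug (3), awakens (3) → 8 (expected 7)
Line 3: glad (1), mist (1), ends (1), with (1), rice (1) → 5 ✓

No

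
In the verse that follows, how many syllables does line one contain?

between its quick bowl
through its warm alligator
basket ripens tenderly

Line one: between(2) + its(1) + quick(1) + bowl(1) = 5

5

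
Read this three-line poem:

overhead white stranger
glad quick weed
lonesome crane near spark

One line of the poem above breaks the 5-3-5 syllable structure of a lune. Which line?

Line 1: overhead(3) + white(1) + stranger(2) = 6 (expected 5)
Line 2: glad(1) + quick(1) + weed(1) = 3 ✓
Line 3: lonesome(2) + crane(1) + near(1) + spark(1) = 5 ✓

The first line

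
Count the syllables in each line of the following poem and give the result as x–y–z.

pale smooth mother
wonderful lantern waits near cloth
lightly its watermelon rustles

4–8–9

Line 1: "pale smooth mother": 1+1+2 = 4
Line 2: "wonderful lantern waits near cloth": 3+2+1+1+1 = 8
Line 3: "lightly its watermelon rustles": 2+1+4+2 = 9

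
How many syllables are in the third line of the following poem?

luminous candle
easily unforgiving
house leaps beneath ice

5

The third line: "house leaps beneath ice": 1+1+2+1 = 5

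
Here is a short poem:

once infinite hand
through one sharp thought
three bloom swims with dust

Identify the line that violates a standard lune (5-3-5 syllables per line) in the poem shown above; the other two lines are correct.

Line 1: once(1) + infinite(3) + hand(1) = 5 ✓
Line 2: through(1) + one(1) + sharp(1) + thought(1) = 4 (expected 3)
Line 3: three(1) + bloom(1) + swims(1) + with(1) + dust(1) = 5 ✓

Line 2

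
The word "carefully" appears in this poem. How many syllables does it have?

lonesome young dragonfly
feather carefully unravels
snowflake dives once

"carefully" has 3 syllables.

3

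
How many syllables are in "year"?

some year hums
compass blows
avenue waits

1

"year" has 1 syllable.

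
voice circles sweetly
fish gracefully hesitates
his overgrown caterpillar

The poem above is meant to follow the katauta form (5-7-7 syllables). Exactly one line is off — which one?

The third line

Line 1: "voice circles sweetly": 1+2+2 = 5 ✓
Line 2: "fish gracefully hesitates": 1+3+3 = 7 ✓
Line 3: "his overgrown caterpillar": 1+3+4 = 8 (expected 7)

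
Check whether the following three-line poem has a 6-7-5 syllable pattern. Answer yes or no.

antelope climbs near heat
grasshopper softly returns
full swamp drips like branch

Yes

Line 1: antelope (3), climbs (1), near (1), heat (1) → 6 ✓
Line 2: grasshopper (3), softly (2), returns (2) → 7 ✓
Line 3: full (1), swamp (1), drips (1), like (1), branch (1) → 5 ✓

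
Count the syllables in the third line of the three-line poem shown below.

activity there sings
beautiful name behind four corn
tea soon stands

The third line: tea (1), soon (1), stands (1) → 3

3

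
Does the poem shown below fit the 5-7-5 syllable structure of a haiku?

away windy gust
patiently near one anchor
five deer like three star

Yes

Line 1: away (2), windy (2), gust (1) → 5 ✓
Line 2: patiently (3), near (1), one (1), anchor (2) → 7 ✓
Line 3: five (1), deer (1), like (1), three (1), star (1) → 5 ✓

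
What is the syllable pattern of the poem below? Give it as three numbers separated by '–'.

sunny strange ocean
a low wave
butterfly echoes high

5–3–6

Line 1: "sunny strange ocean": 2+1+2 = 5
Line 2: "a low wave": 1+1+1 = 3
Line 3: "butterfly echoes high": 3+2+1 = 6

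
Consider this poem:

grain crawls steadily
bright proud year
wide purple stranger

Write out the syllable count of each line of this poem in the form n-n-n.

Line 1: grain (1), crawls (1), steadily (3) → 5
Line 2: bright (1), proud (1), year (1) → 3
Line 3: wide (1), purple (2), stranger (2) → 5

5-3-5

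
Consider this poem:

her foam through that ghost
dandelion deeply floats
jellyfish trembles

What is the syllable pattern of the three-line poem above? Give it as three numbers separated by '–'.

5–7–5

Line 1: her(1) + foam(1) + through(1) + that(1) + ghost(1) = 5
Line 2: dandelion(4) + deeply(2) + floats(1) = 7
Line 3: jellyfish(3) + trembles(2) = 5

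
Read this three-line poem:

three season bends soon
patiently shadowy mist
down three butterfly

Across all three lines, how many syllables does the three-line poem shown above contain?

Line 1: three(1) + season(2) + bends(1) + soon(1) = 5
Line 2: patiently(3) + shadowy(3) + mist(1) = 7
Line 3: down(1) + three(1) + butterfly(3) = 5
Total: 5 + 7 + 5 = 17

17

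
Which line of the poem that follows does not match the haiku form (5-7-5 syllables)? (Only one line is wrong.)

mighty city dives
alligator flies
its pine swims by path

Line 1: mighty(2) + city(2) + dives(1) = 5 ✓
Line 2: alligator(4) + flies(1) = 5 (expected 7)
Line 3: its(1) + pine(1) + swims(1) + by(1) + path(1) = 5 ✓

Line 2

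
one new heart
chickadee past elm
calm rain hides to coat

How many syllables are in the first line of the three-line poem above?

The first line: "one new heart": 1+1+1 = 3

3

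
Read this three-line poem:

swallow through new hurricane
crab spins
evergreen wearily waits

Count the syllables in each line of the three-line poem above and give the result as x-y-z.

7-2-7

Line 1: swallow (2), through (1), new (1), hurricane (3) → 7
Line 2: crab (1), spins (1) → 2
Line 3: evergreen (3), wearily (3), waits (1) → 7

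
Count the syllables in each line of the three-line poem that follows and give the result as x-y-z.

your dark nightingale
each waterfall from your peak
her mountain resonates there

5-7-7

Line 1: your(1) + dark(1) + nightingale(3) = 5
Line 2: each(1) + waterfall(3) + from(1) + your(1) + peak(1) = 7
Line 3: her(1) + mountain(2) + resonates(3) + there(1) = 7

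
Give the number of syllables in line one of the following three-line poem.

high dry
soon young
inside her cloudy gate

2

Line one: high(1) + dry(1) = 2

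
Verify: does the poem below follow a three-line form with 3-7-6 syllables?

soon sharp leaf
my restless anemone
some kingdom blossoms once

Line 1: soon(1) + sharp(1) + leaf(1) = 3 ✓
Line 2: my(1) + restless(2) + anemone(4) = 7 ✓
Line 3: some(1) + kingdom(2) + blossoms(2) + once(1) = 6 ✓

Yes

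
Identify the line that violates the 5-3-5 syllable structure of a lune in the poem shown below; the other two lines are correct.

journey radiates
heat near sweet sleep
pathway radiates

Line 2

Line 1: "journey radiates": 2+3 = 5 ✓
Line 2: "heat near sweet sleep": 1+1+1+1 = 4 (expected 3)
Line 3: "pathway radiates": 2+3 = 5 ✓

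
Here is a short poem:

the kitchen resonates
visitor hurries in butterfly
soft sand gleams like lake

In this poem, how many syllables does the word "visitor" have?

3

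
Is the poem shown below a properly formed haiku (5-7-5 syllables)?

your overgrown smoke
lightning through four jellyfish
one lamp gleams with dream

Yes

Line 1: your (1), overgrown (3), smoke (1) → 5 ✓
Line 2: lightning (2), through (1), four (1), jellyfish (3) → 7 ✓
Line 3: one (1), lamp (1), gleams (1), with (1), dream (1) → 5 ✓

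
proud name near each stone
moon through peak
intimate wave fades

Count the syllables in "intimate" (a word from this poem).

"intimate" has 3 syllables.

3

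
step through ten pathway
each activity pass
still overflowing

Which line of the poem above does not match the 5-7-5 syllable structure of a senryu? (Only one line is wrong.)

The second line

Line 1: step (1), through (1), ten (1), pathway (2) → 5 ✓
Line 2: each (1), activity (4), pass (1) → 6 (expected 7)
Line 3: still (1), overflowing (4) → 5 ✓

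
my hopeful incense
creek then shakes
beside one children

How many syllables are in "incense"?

2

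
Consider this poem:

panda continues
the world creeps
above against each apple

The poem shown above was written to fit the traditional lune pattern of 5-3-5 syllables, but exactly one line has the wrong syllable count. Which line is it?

Line 1: panda (2), continues (3) → 5 ✓
Line 2: the (1), world (1), creeps (1) → 3 ✓
Line 3: above (2), against (2), each (1), apple (2) → 7 (expected 5)

Line 3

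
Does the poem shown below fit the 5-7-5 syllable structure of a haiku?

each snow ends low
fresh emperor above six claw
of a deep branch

Line 1: each(1) + snow(1) + ends(1) + low(1) = 4 (expected 5)
Line 2: fresh(1) + emperor(3) + above(2) + six(1) + claw(1) = 8 (expected 7)
Line 3: of(1) + a(1) + deep(1) + branch(1) = 4 (expected 5)

No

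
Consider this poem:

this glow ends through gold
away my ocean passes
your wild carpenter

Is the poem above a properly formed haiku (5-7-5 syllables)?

Line 1: this (1), glow (1), ends (1), through (1), gold (1) → 5 ✓
Line 2: away (2), my (1), ocean (2), passes (2) → 7 ✓
Line 3: your (1), wild (1), carpenter (3) → 5 ✓

Yes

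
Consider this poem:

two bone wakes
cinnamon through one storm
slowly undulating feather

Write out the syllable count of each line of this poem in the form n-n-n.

3-6-8

Line 1: two (1), bone (1), wakes (1) → 3
Line 2: cinnamon (3), through (1), one (1), storm (1) → 6
Line 3: slowly (2), undulating (4), feather (2) → 8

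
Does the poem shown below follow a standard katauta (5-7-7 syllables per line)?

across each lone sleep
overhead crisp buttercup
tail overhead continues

Yes

Line 1: across(2) + each(1) + lone(1) + sleep(1) = 5 ✓
Line 2: overhead(3) + crisp(1) + buttercup(3) = 7 ✓
Line 3: tail(1) + overhead(3) + continues(3) = 7 ✓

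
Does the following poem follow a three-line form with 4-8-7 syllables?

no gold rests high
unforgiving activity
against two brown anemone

No

Line 1: no(1) + gold(1) + rests(1) + high(1) = 4 ✓
Line 2: unforgiving(4) + activity(4) = 8 ✓
Line 3: against(2) + two(1) + brown(1) + anemone(4) = 8 (expected 7)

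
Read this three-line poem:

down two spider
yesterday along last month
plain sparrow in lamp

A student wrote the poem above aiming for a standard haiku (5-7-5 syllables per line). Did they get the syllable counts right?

No

Line 1: "down two spider": 1+1+2 = 4 (expected 5)
Line 2: "yesterday along last month": 3+2+1+1 = 7 ✓
Line 3: "plain sparrow in lamp": 1+2+1+1 = 5 ✓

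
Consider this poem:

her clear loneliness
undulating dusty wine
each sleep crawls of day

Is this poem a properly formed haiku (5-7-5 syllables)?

Line 1: her(1) + clear(1) + loneliness(3) = 5 ✓
Line 2: undulating(4) + dusty(2) + wine(1) = 7 ✓
Line 3: each(1) + sleep(1) + crawls(1) + of(1) + day(1) = 5 ✓

Yes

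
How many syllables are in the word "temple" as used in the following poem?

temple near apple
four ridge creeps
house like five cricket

2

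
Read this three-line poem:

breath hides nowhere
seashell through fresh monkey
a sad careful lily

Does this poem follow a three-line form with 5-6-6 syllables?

Line 1: "breath hides nowhere": 1+1+2 = 4 (expected 5)
Line 2: "seashell through fresh monkey": 2+1+1+2 = 6 ✓
Line 3: "a sad careful lily": 1+1+2+2 = 6 ✓

No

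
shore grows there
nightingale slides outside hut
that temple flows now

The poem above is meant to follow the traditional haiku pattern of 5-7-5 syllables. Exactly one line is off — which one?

Line 1

Line 1: shore (1), grows (1), there (1) → 3 (expected 5)
Line 2: nightingale (3), slides (1), outside (2), hut (1) → 7 ✓
Line 3: that (1), temple (2), flows (1), now (1) → 5 ✓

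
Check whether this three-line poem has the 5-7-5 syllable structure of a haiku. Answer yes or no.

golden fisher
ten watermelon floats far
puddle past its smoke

No

Line 1: golden (2), fisher (2) → 4 (expected 5)
Line 2: ten (1), watermelon (4), floats (1), far (1) → 7 ✓
Line 3: puddle (2), past (1), its (1), smoke (1) → 5 ✓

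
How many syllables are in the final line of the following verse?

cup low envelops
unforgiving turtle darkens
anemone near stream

6

The final line: anemone(4) + near(1) + stream(1) = 6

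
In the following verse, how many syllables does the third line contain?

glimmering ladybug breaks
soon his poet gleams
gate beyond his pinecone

6

The third line: "gate beyond his pinecone": 1+2+1+2 = 6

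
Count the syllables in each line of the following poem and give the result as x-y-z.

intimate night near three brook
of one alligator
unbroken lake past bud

7-6-6

Line 1: intimate(3) + night(1) + near(1) + three(1) + brook(1) = 7
Line 2: of(1) + one(1) + alligator(4) = 6
Line 3: unbroken(3) + lake(1) + past(1) + bud(1) = 6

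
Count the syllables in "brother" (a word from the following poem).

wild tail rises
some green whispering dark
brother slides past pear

"brother" has 2 syllables.

2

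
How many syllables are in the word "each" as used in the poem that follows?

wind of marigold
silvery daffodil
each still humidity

1

"each" has 1 syllable.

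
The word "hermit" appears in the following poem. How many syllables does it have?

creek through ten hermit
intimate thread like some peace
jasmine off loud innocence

2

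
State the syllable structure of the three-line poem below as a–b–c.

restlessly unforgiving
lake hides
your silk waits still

7–2–4

Line 1: restlessly(3) + unforgiving(4) = 7
Line 2: lake(1) + hides(1) = 2
Line 3: your(1) + silk(1) + waits(1) + still(1) = 4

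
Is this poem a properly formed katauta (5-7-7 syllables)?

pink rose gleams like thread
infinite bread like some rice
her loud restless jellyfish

Yes

Line 1: pink (1), rose (1), gleams (1), like (1), thread (1) → 5 ✓
Line 2: infinite (3), bread (1), like (1), some (1), rice (1) → 7 ✓
Line 3: her (1), loud (1), restless (2), jellyfish (3) → 7 ✓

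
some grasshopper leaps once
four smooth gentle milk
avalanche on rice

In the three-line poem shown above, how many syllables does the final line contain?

5

The final line: avalanche (3), on (1), rice (1) → 5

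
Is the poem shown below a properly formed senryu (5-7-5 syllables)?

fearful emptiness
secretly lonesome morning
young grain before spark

Line 1: fearful(2) + emptiness(3) = 5 ✓
Line 2: secretly(3) + lonesome(2) + morning(2) = 7 ✓
Line 3: young(1) + grain(1) + before(2) + spark(1) = 5 ✓

Yes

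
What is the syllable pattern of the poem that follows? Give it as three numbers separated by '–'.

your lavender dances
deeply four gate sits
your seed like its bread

Line 1: your(1) + lavender(3) + dances(2) = 6
Line 2: deeply(2) + four(1) + gate(1) + sits(1) = 5
Line 3: your(1) + seed(1) + like(1) + its(1) + bread(1) = 5

6–5–5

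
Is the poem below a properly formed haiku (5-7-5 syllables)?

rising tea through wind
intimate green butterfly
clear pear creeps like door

Yes

Line 1: rising(2) + tea(1) + through(1) + wind(1) = 5 ✓
Line 2: intimate(3) + green(1) + butterfly(3) = 7 ✓
Line 3: clear(1) + pear(1) + creeps(1) + like(1) + door(1) = 5 ✓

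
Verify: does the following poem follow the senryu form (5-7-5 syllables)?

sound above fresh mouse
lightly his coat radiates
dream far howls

No

Line 1: sound(1) + above(2) + fresh(1) + mouse(1) = 5 ✓
Line 2: lightly(2) + his(1) + coat(1) + radiates(3) = 7 ✓
Line 3: dream(1) + far(1) + howls(1) = 3 (expected 5)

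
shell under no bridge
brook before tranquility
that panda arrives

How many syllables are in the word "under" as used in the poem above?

2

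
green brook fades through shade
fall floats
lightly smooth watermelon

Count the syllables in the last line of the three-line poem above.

7

The last line: lightly (2), smooth (1), watermelon (4) → 7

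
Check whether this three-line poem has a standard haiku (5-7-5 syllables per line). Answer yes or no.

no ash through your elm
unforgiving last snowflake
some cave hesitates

Yes

Line 1: "no ash through your elm": 1+1+1+1+1 = 5 ✓
Line 2: "unforgiving last snowflake": 4+1+2 = 7 ✓
Line 3: "some cave hesitates": 1+1+3 = 5 ✓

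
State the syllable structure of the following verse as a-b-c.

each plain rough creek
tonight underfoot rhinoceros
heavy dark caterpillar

Line 1: each(1) + plain(1) + rough(1) + creek(1) = 4
Line 2: tonight(2) + underfoot(3) + rhinoceros(4) = 9
Line 3: heavy(2) + dark(1) + caterpillar(4) = 7

4-9-7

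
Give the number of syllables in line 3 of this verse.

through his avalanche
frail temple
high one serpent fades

Line 3: high (1), one (1), serpent (2), fades (1) → 5

5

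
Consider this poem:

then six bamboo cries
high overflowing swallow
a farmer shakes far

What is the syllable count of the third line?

5

The third line: a(1) + farmer(2) + shakes(1) + far(1) = 5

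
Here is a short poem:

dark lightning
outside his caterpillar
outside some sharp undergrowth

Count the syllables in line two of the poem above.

7

Line two: outside (2), his (1), caterpillar (4) → 7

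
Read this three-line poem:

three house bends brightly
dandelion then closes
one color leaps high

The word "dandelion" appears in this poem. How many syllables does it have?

4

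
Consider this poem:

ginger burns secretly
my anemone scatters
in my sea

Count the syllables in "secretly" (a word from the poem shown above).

3

"secretly" has 3 syllables.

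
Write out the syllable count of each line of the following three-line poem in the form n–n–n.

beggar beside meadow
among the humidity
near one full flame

6–7–4

Line 1: beggar (2), beside (2), meadow (2) → 6
Line 2: among (2), the (1), humidity (4) → 7
Line 3: near (1), one (1), full (1), flame (1) → 4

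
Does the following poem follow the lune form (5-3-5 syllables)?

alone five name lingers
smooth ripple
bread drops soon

Line 1: alone (2), five (1), name (1), lingers (2) → 6 (expected 5)
Line 2: smooth (1), ripple (2) → 3 ✓
Line 3: bread (1), drops (1), soon (1) → 3 (expected 5)

No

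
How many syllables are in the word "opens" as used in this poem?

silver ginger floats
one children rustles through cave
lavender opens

"opens" has 2 syllables.

2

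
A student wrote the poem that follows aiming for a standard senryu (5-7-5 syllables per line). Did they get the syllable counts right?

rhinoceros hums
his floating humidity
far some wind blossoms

Line 1: "rhinoceros hums": 4+1 = 5 ✓
Line 2: "his floating humidity": 1+2+4 = 7 ✓
Line 3: "far some wind blossoms": 1+1+1+2 = 5 ✓

Yes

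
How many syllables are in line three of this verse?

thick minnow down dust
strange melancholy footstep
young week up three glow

5

Line three: young(1) + week(1) + up(1) + three(1) + glow(1) = 5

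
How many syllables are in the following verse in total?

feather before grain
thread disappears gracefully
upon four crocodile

18

Line 1: feather (2), before (2), grain (1) → 5
Line 2: thread (1), disappears (3), gracefully (3) → 7
Line 3: upon (2), four (1), crocodile (3) → 6
Total: 5 + 7 + 6 = 18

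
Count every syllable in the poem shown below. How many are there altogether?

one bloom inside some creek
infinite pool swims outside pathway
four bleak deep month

19

Line 1: "one bloom inside some creek": 1+1+2+1+1 = 6
Line 2: "infinite pool swims outside pathway": 3+1+1+2+2 = 9
Line 3: "four bleak deep month": 1+1+1+1 = 4
Total: 6 + 9 + 4 = 19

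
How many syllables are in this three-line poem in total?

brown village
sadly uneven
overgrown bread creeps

13

Line 1: "brown village": 1+2 = 3
Line 2: "sadly uneven": 2+3 = 5
Line 3: "overgrown bread creeps": 3+1+1 = 5
Total: 3 + 5 + 5 = 13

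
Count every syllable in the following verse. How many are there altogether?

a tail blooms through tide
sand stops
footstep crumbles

Line 1: a (1), tail (1), blooms (1), through (1), tide (1) → 5
Line 2: sand (1), stops (1) → 2
Line 3: footstep (2), crumbles (2) → 4
Total: 5 + 2 + 4 = 11

11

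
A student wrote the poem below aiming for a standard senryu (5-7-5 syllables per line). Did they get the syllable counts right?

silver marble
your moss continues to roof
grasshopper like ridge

Line 1: "silver marble": 2+2 = 4 (expected 5)
Line 2: "your moss continues to roof": 1+1+3+1+1 = 7 ✓
Line 3: "grasshopper like ridge": 3+1+1 = 5 ✓

No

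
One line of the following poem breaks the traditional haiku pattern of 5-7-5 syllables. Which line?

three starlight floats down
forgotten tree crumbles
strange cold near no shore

Line 1: three (1), starlight (2), floats (1), down (1) → 5 ✓
Line 2: forgotten (3), tree (1), crumbles (2) → 6 (expected 7)
Line 3: strange (1), cold (1), near (1), no (1), shore (1) → 5 ✓

The second line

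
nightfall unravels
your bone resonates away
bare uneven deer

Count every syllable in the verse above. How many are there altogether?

17

Line 1: "nightfall unravels": 2+3 = 5
Line 2: "your bone resonates away": 1+1+3+2 = 7
Line 3: "bare uneven deer": 1+3+1 = 5
Total: 5 + 7 + 5 = 17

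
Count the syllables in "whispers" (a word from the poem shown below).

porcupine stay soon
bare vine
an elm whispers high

2

"whispers" has 2 syllables.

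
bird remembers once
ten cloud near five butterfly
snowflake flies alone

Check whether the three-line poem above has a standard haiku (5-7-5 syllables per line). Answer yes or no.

Yes

Line 1: bird(1) + remembers(3) + once(1) = 5 ✓
Line 2: ten(1) + cloud(1) + near(1) + five(1) + butterfly(3) = 7 ✓
Line 3: snowflake(2) + flies(1) + alone(2) = 5 ✓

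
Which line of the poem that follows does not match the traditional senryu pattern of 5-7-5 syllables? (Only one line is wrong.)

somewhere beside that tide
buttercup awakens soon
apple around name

The first line

Line 1: "somewhere beside that tide": 2+2+1+1 = 6 (expected 5)
Line 2: "buttercup awakens soon": 3+3+1 = 7 ✓
Line 3: "apple around name": 2+2+1 = 5 ✓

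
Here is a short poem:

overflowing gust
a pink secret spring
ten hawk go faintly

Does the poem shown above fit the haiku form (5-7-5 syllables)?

No

Line 1: "overflowing gust": 4+1 = 5 ✓
Line 2: "a pink secret spring": 1+1+2+1 = 5 (expected 7)
Line 3: "ten hawk go faintly": 1+1+1+2 = 5 ✓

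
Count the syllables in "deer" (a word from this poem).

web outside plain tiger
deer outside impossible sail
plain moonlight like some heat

1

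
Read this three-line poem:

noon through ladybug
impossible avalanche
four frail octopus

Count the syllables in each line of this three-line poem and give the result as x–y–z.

Line 1: noon(1) + through(1) + ladybug(3) = 5
Line 2: impossible(4) + avalanche(3) = 7
Line 3: four(1) + frail(1) + octopus(3) = 5

5–7–5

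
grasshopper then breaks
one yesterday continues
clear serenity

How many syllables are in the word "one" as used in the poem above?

1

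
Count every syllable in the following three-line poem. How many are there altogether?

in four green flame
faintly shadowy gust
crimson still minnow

Line 1: in(1) + four(1) + green(1) + flame(1) = 4
Line 2: faintly(2) + shadowy(3) + gust(1) = 6
Line 3: crimson(2) + still(1) + minnow(2) = 5
Total: 4 + 6 + 5 = 15

15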